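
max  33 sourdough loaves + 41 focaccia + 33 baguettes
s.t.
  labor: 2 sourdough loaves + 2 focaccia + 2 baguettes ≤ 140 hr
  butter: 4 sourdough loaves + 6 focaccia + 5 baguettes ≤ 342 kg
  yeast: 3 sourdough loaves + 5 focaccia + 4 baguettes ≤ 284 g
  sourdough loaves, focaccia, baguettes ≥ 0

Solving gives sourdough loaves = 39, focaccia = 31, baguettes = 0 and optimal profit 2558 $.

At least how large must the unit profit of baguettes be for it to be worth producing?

37

At the optimum: labor uses 140 of 140 (binding); butter uses 342 of 342 (binding); yeast uses 272 of 284 (slack = 12).
Slack constraints have shadow price 0 (complementary slackness).
From A_Bᵀ y = c: 2·y_labor + 4·y_butter = 33; 2·y_labor + 6·y_butter = 41.
Solving: y_labor = 8.5, y_butter = 4.
baguettes enters the basis when its profit ≥ yᵀa₃ = 8.5·2 + 4·5 = 37.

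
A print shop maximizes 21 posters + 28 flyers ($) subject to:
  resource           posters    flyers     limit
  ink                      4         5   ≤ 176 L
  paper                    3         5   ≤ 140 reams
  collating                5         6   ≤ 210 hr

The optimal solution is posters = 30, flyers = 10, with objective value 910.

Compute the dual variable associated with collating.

At the optimum: ink uses 170 of 176 (slack = 6); paper uses 140 of 140 (binding); collating uses 210 of 210 (binding).
By complementary slackness, y = 0 for the non-binding constraint.
Dual feasibility on the basic columns requires 3·y_paper + 5·y_collating = 21, 5·y_paper + 6·y_collating = 28.
→ y_paper = 2 and y_collating = 3.
Shadow price of collating = 3.

3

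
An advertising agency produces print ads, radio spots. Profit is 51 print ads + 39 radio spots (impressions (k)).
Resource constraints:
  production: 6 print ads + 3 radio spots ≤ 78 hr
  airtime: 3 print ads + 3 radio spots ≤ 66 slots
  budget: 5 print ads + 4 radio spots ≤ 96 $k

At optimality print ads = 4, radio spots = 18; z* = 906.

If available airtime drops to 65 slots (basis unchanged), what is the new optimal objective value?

Check each constraint at x*: production 78/78 (tight); airtime 66/66 (tight); budget 92/96 (slack 4).
Since budget is not tight, its dual is 0.
The binding rows give the dual system: 6·y_production + 3·y_airtime = 51 and 3·y_production + 3·y_airtime = 39.
This yields shadow prices y_production = 4, y_airtime = 9.
Δz = y_airtime·Δb = 9 × (-1) = -9, so new z* = 906 − 9 = 897.

897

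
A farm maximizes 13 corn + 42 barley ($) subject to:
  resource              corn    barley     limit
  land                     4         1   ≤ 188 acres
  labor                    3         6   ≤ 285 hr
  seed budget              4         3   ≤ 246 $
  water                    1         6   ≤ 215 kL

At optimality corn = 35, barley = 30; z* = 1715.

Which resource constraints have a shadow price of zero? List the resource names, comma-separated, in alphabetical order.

land, seed budget

land: 170/188 (slack 18)
labor: 285/285 (binding)
seed budget: 230/246 (slack 16)
water: 215/215 (binding)
By complementary slackness, a constraint with positive slack has shadow price 0 → land, seed budget.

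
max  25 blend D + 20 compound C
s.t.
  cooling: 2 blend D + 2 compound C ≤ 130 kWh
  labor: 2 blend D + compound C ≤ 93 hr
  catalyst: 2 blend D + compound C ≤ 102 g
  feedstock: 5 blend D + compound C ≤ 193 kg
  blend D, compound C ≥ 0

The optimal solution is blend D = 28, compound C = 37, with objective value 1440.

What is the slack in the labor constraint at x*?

labor used = 2·28 + 1·37 = 93; slack = 93 − 93 = 0.

0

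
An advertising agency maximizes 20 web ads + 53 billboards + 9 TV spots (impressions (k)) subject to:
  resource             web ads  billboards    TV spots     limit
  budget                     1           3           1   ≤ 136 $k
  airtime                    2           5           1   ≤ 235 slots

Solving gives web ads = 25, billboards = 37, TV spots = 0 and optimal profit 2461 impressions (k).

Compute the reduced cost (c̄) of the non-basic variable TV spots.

-4

At the optimum: budget uses 136 of 136 (binding); airtime uses 235 of 235 (binding).
Dual feasibility on the basic columns requires 1·y_budget + 2·y_airtime = 20, 3·y_budget + 5·y_airtime = 53.
This yields shadow prices y_budget = 6, y_airtime = 7.
Reduced cost of TV spots: c₃ − yᵀa₃ = 9 − (6·1 + 7·1) = 9 − 13 = -4.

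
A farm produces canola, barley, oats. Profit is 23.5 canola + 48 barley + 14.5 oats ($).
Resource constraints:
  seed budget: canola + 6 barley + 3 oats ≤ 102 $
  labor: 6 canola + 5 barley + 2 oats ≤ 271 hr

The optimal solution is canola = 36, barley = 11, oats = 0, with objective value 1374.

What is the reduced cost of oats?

Both seed budget and labor are binding at x*.
From A_Bᵀ y = c: 1·y_seed budget + 6·y_labor = 23.5; 6·y_seed budget + 5·y_labor = 48.
Solving: y_seed budget = 5.5, y_labor = 3.
Reduced cost of oats: c₃ − yᵀa₃ = 14.5 − (5.5·3 + 3·2) = 14.5 − 22.5 = -8.

-8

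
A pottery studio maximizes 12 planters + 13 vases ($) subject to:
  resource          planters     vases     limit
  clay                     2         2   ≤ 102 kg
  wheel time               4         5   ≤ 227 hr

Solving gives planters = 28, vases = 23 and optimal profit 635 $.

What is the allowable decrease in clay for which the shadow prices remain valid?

11.2

Binding constraints: clay, wheel time. The basis is B = [[2,2],[4,5]] with det 2.
Per unit decrease in clay, x* moves by d = (-2.5, 2).
The basis stays optimal until planters reaches 0; allowable decrease = 11.2 kg.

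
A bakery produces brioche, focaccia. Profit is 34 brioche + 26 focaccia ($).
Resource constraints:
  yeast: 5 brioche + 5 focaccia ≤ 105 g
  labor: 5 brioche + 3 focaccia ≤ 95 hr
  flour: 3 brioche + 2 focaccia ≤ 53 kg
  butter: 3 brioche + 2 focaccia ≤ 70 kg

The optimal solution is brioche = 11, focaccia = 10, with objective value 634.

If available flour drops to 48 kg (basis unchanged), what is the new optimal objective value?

Check each constraint at x*: yeast 105/105 (tight); labor 85/95 (slack 10); flour 53/53 (tight); butter 53/70 (slack 17).
Since labor, butter are not tight, their duals are 0.
Dual feasibility on the basic columns requires 5·y_yeast + 3·y_flour = 34, 5·y_yeast + 2·y_flour = 26.
This yields shadow prices y_yeast = 2, y_flour = 8.
Δz = y_flour·Δb = 8 × (-5) = -40, so new z* = 634 − 40 = 594.

594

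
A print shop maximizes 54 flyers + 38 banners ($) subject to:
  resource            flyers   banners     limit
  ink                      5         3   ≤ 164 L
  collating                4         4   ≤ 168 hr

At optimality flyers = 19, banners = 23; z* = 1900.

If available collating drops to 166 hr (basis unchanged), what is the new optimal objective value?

1893

At the optimum: ink uses 164 of 164 (binding); collating uses 168 of 168 (binding).
From A_Bᵀ y = c: 5·y_ink + 4·y_collating = 54; 3·y_ink + 4·y_collating = 38.
Solving: y_ink = 8, y_collating = 3.5.
Δz = y_collating·Δb = 3.5 × (-2) = -7, so new z* = 1900 − 7 = 1893.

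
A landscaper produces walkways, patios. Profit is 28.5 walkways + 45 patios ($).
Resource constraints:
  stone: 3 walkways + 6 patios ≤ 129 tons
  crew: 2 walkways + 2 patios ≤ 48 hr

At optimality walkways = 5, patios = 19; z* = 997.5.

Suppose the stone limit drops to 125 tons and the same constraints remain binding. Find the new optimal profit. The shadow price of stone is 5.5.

Δb = -4, so new z* = 997.5 + (5.5)·(-4) = 997.5 − 22 = 975.5.

975.5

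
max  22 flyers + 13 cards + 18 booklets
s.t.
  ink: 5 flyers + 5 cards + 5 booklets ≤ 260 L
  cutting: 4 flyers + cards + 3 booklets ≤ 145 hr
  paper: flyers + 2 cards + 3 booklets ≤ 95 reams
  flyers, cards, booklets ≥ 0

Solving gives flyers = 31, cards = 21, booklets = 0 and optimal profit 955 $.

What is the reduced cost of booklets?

-1

At the optimum: ink uses 260 of 260 (binding); cutting uses 145 of 145 (binding); paper uses 73 of 95 (slack = 22).
Since paper is not tight, its dual is 0.
Dual feasibility on the basic columns requires 5·y_ink + 4·y_cutting = 22, 5·y_ink + 1·y_cutting = 13.
→ y_ink = 2 and y_cutting = 3.
Reduced cost of booklets: c₃ − yᵀa₃ = 18 − (2·5 + 3·3) = 18 − 19 = -1.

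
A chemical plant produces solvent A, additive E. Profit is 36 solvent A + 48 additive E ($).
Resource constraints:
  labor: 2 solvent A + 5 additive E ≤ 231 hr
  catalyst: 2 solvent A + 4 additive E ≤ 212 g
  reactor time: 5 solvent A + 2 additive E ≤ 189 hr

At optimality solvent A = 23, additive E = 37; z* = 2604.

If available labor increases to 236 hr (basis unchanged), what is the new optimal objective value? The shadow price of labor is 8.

Δb = 5, so new z* = 2604 + (8)·(5) = 2604 + 40 = 2644.

2644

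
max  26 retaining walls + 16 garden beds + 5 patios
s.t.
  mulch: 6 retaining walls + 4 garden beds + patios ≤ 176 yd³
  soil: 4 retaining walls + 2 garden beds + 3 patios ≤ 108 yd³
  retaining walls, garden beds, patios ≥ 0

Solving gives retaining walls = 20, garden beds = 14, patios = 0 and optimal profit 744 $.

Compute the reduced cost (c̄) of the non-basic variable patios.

Check each constraint at x*: mulch 176/176 (tight); soil 108/108 (tight).
Dual feasibility on the basic columns requires 6·y_mulch + 4·y_soil = 26, 4·y_mulch + 2·y_soil = 16.
Solving: y_mulch = 3, y_soil = 2.
Reduced cost of patios: c₃ − yᵀa₃ = 5 − (3·1 + 2·3) = 5 − 9 = -4.

-4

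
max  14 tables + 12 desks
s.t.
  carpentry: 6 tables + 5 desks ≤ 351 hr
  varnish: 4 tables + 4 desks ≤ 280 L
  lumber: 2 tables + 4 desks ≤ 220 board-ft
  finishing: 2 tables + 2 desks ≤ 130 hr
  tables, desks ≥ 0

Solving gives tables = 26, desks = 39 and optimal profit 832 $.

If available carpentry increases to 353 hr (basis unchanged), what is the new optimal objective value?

836

At the optimum: carpentry uses 351 of 351 (binding); varnish uses 260 of 280 (slack = 20); lumber uses 208 of 220 (slack = 12); finishing uses 130 of 130 (binding).
By complementary slackness, y = 0 for the non-binding constraints.
The binding rows give the dual system: 6·y_carpentry + 2·y_finishing = 14 and 5·y_carpentry + 2·y_finishing = 12.
→ y_carpentry = 2 and y_finishing = 1.
Δz = y_carpentry·Δb = 2 × (2) = 4, so new z* = 832 + 4 = 836.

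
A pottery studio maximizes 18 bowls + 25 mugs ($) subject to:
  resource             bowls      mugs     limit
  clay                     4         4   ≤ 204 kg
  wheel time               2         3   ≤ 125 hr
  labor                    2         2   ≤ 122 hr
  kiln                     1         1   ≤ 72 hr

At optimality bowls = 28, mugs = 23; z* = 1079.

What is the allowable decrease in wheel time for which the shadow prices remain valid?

Binding constraints: clay, wheel time. The basis is B = [[4,4],[2,3]] with det 4.
Per unit decrease in wheel time, x* moves by d = (1, -1).
The basis stays optimal until mugs reaches 0; allowable decrease = 23 hr.

23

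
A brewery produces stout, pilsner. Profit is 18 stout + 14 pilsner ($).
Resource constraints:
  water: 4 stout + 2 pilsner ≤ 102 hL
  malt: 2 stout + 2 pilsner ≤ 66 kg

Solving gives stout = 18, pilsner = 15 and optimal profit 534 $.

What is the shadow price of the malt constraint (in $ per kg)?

5

At the optimum: water uses 102 of 102 (binding); malt uses 66 of 66 (binding).
From A_Bᵀ y = c: 4·y_water + 2·y_malt = 18; 2·y_water + 2·y_malt = 14.
→ y_water = 2 and y_malt = 5.
Shadow price of malt = 5.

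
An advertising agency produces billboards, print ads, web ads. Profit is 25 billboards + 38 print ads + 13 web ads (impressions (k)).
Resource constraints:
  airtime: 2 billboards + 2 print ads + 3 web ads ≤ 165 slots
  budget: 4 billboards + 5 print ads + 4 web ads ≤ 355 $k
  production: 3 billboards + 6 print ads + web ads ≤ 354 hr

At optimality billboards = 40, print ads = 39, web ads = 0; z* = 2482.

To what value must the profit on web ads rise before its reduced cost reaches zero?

Binding: budget and production. Non-binding: airtime (7 unused).
By complementary slackness, y = 0 for the non-binding constraint.
The binding rows give the dual system: 4·y_budget + 3·y_production = 25 and 5·y_budget + 6·y_production = 38.
This yields shadow prices y_budget = 4, y_production = 3.
web ads enters the basis when its profit ≥ yᵀa₃ = 4·4 + 3·1 = 19.

19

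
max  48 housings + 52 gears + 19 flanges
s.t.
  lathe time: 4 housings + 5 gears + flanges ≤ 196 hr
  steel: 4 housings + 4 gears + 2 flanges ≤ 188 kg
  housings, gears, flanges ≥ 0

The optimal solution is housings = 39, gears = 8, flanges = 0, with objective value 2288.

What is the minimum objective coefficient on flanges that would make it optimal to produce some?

20

At the optimum: lathe time uses 196 of 196 (binding); steel uses 188 of 188 (binding).
Dual feasibility on the basic columns requires 4·y_lathe time + 4·y_steel = 48, 5·y_lathe time + 4·y_steel = 52.
Solving: y_lathe time = 4, y_steel = 8.
flanges enters the basis when its profit ≥ yᵀa₃ = 4·1 + 8·2 = 20.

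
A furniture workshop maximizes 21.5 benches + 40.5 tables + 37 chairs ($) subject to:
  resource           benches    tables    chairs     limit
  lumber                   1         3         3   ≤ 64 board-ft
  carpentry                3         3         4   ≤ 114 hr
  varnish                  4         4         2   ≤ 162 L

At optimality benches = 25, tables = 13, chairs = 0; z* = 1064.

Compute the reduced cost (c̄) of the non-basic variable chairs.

Binding: lumber and carpentry. Non-binding: varnish (10 unused).
By complementary slackness, y = 0 for the non-binding constraint.
The binding rows give the dual system: 1·y_lumber + 3·y_carpentry = 21.5 and 3·y_lumber + 3·y_carpentry = 40.5.
Solving: y_lumber = 9.5, y_carpentry = 4.
Reduced cost of chairs: c₃ − yᵀa₃ = 37 − (9.5·3 + 4·4) = 37 − 44.5 = -7.5.

-7.5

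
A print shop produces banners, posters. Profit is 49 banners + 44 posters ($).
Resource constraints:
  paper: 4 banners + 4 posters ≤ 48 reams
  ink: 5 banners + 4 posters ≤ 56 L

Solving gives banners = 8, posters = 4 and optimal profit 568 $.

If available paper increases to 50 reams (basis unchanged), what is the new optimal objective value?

580

At the optimum: paper uses 48 of 48 (binding); ink uses 56 of 56 (binding).
The binding rows give the dual system: 4·y_paper + 5·y_ink = 49 and 4·y_paper + 4·y_ink = 44.
→ y_paper = 6 and y_ink = 5.
Δz = y_paper·Δb = 6 × (2) = 12, so new z* = 568 + 12 = 580.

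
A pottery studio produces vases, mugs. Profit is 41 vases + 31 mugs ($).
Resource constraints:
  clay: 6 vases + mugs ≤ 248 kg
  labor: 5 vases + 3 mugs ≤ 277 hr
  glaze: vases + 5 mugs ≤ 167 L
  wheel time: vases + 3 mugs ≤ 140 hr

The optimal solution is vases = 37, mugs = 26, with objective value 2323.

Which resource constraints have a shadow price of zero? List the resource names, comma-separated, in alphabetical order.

clay: 248/248 (binding)
labor: 263/277 (slack 14)
glaze: 167/167 (binding)
wheel time: 115/140 (slack 25)
By complementary slackness, a constraint with positive slack has shadow price 0 → labor, wheel time.

labor, wheel time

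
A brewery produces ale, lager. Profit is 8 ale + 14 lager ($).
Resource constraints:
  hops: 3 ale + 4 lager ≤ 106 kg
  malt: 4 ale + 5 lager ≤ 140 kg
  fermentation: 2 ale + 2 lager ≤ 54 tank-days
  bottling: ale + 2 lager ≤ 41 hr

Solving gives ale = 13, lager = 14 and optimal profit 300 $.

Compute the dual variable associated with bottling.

Binding: fermentation and bottling. Non-binding: hops (11 unused), malt (18 unused).
Since hops, malt are not tight, their duals are 0.
Dual feasibility on the basic columns requires 2·y_fermentation + 1·y_bottling = 8, 2·y_fermentation + 2·y_bottling = 14.
This yields shadow prices y_fermentation = 1, y_bottling = 6.
Shadow price of bottling = 6.

6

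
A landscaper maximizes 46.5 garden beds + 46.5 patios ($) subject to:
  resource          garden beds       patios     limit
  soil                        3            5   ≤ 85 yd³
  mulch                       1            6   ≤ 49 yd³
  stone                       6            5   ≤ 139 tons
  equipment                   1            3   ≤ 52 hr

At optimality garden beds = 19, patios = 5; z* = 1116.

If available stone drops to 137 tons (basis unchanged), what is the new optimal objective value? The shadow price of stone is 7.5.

1101

Δb = -2, so new z* = 1116 + (7.5)·(-2) = 1116 − 15 = 1101.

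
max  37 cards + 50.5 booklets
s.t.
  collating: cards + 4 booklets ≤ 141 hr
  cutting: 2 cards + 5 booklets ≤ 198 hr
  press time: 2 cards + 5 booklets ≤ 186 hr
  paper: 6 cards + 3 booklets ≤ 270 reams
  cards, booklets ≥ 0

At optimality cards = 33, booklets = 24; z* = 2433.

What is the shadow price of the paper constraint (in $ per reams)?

Check each constraint at x*: collating 129/141 (slack 12); cutting 186/198 (slack 12); press time 186/186 (tight); paper 270/270 (tight).
By complementary slackness, y = 0 for the non-binding constraints.
The binding rows give the dual system: 2·y_press time + 6·y_paper = 37 and 5·y_press time + 3·y_paper = 50.5.
This yields shadow prices y_press time = 8, y_paper = 3.5.
Shadow price of paper = 3.5.

3.5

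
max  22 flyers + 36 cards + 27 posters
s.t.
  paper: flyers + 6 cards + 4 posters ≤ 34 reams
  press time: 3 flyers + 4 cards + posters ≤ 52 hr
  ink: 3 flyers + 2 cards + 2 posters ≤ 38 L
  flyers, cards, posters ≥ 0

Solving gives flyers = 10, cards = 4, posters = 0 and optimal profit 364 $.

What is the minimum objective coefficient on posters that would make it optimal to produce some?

28

Check each constraint at x*: paper 34/34 (tight); press time 46/52 (slack 6); ink 38/38 (tight).
Since press time is not tight, its dual is 0.
Dual feasibility on the basic columns requires 1·y_paper + 3·y_ink = 22, 6·y_paper + 2·y_ink = 36.
This yields shadow prices y_paper = 4, y_ink = 6.
posters enters the basis when its profit ≥ yᵀa₃ = 4·4 + 6·2 = 28.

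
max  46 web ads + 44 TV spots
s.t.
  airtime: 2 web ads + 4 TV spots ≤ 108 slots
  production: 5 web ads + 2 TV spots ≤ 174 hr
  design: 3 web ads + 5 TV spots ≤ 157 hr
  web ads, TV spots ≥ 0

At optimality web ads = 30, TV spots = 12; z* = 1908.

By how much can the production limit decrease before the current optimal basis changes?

120

Binding constraints: airtime, production. The basis is B = [[2,4],[5,2]] with det -16.
Per unit decrease in production, x* moves by d = (-0.25, 0.125).
The basis stays optimal until web ads reaches 0; allowable decrease = 120 hr.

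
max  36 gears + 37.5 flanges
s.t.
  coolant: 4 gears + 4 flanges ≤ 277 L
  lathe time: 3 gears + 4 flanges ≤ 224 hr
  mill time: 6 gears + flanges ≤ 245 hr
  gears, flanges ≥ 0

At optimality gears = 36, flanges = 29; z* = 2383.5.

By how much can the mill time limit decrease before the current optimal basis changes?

Binding constraints: lathe time, mill time. The basis is B = [[3,4],[6,1]] with det -21.
Per unit decrease in mill time, x* moves by d = (-0.1905, 0.1429).
The basis stays optimal until gears reaches 0; allowable decrease = 189 hr.

189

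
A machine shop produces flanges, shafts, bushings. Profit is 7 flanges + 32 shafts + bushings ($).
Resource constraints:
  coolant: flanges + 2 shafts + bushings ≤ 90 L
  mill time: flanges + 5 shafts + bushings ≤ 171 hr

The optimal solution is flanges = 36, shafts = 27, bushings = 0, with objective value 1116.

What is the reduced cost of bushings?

-6

Check each constraint at x*: coolant 90/90 (tight); mill time 171/171 (tight).
From A_Bᵀ y = c: 1·y_coolant + 1·y_mill time = 7; 2·y_coolant + 5·y_mill time = 32.
Solving: y_coolant = 1, y_mill time = 6.
Reduced cost of bushings: c₃ − yᵀa₃ = 1 − (1·1 + 6·1) = 1 − 7 = -6.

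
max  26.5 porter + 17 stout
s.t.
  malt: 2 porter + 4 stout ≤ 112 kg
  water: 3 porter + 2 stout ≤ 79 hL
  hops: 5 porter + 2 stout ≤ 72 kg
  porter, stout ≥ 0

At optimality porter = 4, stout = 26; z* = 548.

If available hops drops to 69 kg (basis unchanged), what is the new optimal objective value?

534.5

At the optimum: malt uses 112 of 112 (binding); water uses 64 of 79 (slack = 15); hops uses 72 of 72 (binding).
By complementary slackness, y = 0 for the non-binding constraint.
The binding rows give the dual system: 2·y_malt + 5·y_hops = 26.5 and 4·y_malt + 2·y_hops = 17.
This yields shadow prices y_malt = 2, y_hops = 4.5.
Δz = y_hops·Δb = 4.5 × (-3) = -13.5, so new z* = 548 − 13.5 = 534.5.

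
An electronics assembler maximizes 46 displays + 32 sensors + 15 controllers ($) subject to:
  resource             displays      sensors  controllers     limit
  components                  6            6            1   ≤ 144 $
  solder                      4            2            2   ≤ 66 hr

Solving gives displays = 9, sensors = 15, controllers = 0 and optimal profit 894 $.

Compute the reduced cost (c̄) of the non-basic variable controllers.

-2

Both components and solder are binding at x*.
Dual feasibility on the basic columns requires 6·y_components + 4·y_solder = 46, 6·y_components + 2·y_solder = 32.
→ y_components = 3 and y_solder = 7.
Reduced cost of controllers: c₃ − yᵀa₃ = 15 − (3·1 + 7·2) = 15 − 17 = -2.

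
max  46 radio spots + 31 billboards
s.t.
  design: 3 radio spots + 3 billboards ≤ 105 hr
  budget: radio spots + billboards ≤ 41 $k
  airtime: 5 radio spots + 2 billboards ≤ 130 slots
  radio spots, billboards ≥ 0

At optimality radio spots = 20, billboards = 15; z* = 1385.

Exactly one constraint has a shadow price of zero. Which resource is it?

budget

design: 105/105 (binding)
budget: 35/41 (slack 6)
airtime: 130/130 (binding)
By complementary slackness, a constraint with positive slack has shadow price 0 → budget.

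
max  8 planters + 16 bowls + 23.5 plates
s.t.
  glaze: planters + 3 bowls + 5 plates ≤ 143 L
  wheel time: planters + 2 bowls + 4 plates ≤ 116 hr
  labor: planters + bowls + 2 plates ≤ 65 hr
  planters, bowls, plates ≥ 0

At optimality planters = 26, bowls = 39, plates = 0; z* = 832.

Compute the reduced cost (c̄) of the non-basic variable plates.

-4.5

At the optimum: glaze uses 143 of 143 (binding); wheel time uses 104 of 116 (slack = 12); labor uses 65 of 65 (binding).
By complementary slackness, y = 0 for the non-binding constraint.
The binding rows give the dual system: 1·y_glaze + 1·y_labor = 8 and 3·y_glaze + 1·y_labor = 16.
This yields shadow prices y_glaze = 4, y_labor = 4.
Reduced cost of plates: c₃ − yᵀa₃ = 23.5 − (4·5 + 4·2) = 23.5 − 28 = -4.5.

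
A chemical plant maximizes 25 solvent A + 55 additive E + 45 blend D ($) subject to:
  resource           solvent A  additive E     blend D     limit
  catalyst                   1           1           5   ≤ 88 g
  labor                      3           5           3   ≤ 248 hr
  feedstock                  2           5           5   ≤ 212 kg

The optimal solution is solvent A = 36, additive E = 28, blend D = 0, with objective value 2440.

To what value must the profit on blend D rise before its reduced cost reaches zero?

At the optimum: catalyst uses 64 of 88 (slack = 24); labor uses 248 of 248 (binding); feedstock uses 212 of 212 (binding).
Slack constraints have shadow price 0 (complementary slackness).
Dual feasibility on the basic columns requires 3·y_labor + 2·y_feedstock = 25, 5·y_labor + 5·y_feedstock = 55.
Solving: y_labor = 3, y_feedstock = 8.
blend D enters the basis when its profit ≥ yᵀa₃ = 3·3 + 8·5 = 49.

49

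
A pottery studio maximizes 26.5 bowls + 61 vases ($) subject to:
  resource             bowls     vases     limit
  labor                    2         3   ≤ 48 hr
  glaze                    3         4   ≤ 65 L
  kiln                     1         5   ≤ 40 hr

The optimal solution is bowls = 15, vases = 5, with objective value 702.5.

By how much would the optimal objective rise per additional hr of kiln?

At the optimum: labor uses 45 of 48 (slack = 3); glaze uses 65 of 65 (binding); kiln uses 40 of 40 (binding).
Since labor is not tight, its dual is 0.
Dual feasibility on the basic columns requires 3·y_glaze + 1·y_kiln = 26.5, 4·y_glaze + 5·y_kiln = 61.
Solving: y_glaze = 6.5, y_kiln = 7.
Shadow price of kiln = 7.

7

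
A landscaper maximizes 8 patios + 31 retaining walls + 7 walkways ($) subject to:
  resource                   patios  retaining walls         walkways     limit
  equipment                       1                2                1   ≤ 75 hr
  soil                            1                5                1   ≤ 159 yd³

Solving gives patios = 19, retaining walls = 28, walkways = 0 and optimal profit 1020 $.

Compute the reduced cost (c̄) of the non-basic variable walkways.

At the optimum: equipment uses 75 of 75 (binding); soil uses 159 of 159 (binding).
Dual feasibility on the basic columns requires 1·y_equipment + 1·y_soil = 8, 2·y_equipment + 5·y_soil = 31.
This yields shadow prices y_equipment = 3, y_soil = 5.
Reduced cost of walkways: c₃ − yᵀa₃ = 7 − (3·1 + 5·1) = 7 − 8 = -1.

-1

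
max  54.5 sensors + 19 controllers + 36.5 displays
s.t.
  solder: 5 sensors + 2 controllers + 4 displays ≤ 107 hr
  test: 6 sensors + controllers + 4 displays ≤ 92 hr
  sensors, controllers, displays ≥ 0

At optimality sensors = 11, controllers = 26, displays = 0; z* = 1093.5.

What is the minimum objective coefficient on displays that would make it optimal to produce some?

At the optimum: solder uses 107 of 107 (binding); test uses 92 of 92 (binding).
From A_Bᵀ y = c: 5·y_solder + 6·y_test = 54.5; 2·y_solder + 1·y_test = 19.
This yields shadow prices y_solder = 8.5, y_test = 2.
displays enters the basis when its profit ≥ yᵀa₃ = 8.5·4 + 2·4 = 42.

42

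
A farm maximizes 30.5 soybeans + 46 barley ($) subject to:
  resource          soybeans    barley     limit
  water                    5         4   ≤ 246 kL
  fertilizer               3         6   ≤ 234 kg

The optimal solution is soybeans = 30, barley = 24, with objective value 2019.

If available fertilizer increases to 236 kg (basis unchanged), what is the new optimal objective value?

2031

Check each constraint at x*: water 246/246 (tight); fertilizer 234/234 (tight).
Dual feasibility on the basic columns requires 5·y_water + 3·y_fertilizer = 30.5, 4·y_water + 6·y_fertilizer = 46.
→ y_water = 2.5 and y_fertilizer = 6.
Δz = y_fertilizer·Δb = 6 × (2) = 12, so new z* = 2019 + 12 = 2031.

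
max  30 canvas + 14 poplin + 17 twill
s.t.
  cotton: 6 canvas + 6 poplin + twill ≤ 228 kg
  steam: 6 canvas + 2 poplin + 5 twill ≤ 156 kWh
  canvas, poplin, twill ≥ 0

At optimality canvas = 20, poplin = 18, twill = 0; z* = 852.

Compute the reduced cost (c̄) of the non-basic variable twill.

Both cotton and steam are binding at x*.
Dual feasibility on the basic columns requires 6·y_cotton + 6·y_steam = 30, 6·y_cotton + 2·y_steam = 14.
Solving: y_cotton = 1, y_steam = 4.
Reduced cost of twill: c₃ − yᵀa₃ = 17 − (1·1 + 4·5) = 17 − 21 = -4.

-4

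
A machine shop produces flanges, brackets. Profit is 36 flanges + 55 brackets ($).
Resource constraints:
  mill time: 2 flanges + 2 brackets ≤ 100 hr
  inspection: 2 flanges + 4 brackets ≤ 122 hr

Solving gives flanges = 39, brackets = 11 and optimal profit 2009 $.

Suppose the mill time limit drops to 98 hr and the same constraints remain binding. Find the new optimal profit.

Both mill time and inspection are binding at x*.
The binding rows give the dual system: 2·y_mill time + 2·y_inspection = 36 and 2·y_mill time + 4·y_inspection = 55.
→ y_mill time = 8.5 and y_inspection = 9.5.
Δz = y_mill time·Δb = 8.5 × (-2) = -17, so new z* = 2009 − 17 = 1992.

1992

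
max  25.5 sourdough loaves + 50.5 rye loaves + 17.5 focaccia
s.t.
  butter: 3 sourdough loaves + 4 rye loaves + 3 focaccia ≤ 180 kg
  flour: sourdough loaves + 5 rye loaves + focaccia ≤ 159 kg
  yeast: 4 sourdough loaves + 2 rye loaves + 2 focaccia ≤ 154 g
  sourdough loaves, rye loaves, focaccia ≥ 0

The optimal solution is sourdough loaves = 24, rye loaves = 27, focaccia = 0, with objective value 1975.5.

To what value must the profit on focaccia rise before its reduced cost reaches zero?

25.5

Binding: butter and flour. Non-binding: yeast (4 unused).
Slack constraints have shadow price 0 (complementary slackness).
From A_Bᵀ y = c: 3·y_butter + 1·y_flour = 25.5; 4·y_butter + 5·y_flour = 50.5.
Solving: y_butter = 7, y_flour = 4.5.
focaccia enters the basis when its profit ≥ yᵀa₃ = 7·3 + 4.5·1 = 25.5.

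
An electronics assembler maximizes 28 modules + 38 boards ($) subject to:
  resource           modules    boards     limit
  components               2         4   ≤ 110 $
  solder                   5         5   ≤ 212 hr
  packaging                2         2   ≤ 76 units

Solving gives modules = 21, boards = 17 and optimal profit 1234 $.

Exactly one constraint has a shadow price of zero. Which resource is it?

solder

components: 110/110 (binding)
solder: 190/212 (slack 22)
packaging: 76/76 (binding)
By complementary slackness, a constraint with positive slack has shadow price 0 → solder.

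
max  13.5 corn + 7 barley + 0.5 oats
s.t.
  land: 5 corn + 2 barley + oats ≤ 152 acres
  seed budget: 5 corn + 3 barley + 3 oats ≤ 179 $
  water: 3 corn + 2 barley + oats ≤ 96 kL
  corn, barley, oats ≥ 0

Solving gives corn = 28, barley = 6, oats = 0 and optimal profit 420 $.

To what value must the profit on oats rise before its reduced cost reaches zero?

3.5

At the optimum: land uses 152 of 152 (binding); seed budget uses 158 of 179 (slack = 21); water uses 96 of 96 (binding).
Since seed budget is not tight, its dual is 0.
From A_Bᵀ y = c: 5·y_land + 3·y_water = 13.5; 2·y_land + 2·y_water = 7.
→ y_land = 1.5 and y_water = 2.
oats enters the basis when its profit ≥ yᵀa₃ = 1.5·1 + 2·1 = 3.5.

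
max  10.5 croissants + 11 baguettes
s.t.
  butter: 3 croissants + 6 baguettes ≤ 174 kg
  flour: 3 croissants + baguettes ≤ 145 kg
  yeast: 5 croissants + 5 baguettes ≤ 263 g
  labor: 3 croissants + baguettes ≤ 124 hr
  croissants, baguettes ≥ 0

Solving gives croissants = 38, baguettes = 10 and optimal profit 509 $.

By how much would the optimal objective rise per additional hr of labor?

2

At the optimum: butter uses 174 of 174 (binding); flour uses 124 of 145 (slack = 21); yeast uses 240 of 263 (slack = 23); labor uses 124 of 124 (binding).
Since flour, yeast are not tight, their duals are 0.
The binding rows give the dual system: 3·y_butter + 3·y_labor = 10.5 and 6·y_butter + 1·y_labor = 11.
This yields shadow prices y_butter = 1.5, y_labor = 2.
Shadow price of labor = 2.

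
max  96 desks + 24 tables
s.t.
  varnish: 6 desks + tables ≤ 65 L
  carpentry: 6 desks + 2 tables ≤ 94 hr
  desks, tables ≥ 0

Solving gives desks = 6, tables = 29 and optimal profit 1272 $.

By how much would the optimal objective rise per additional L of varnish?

8

At the optimum: varnish uses 65 of 65 (binding); carpentry uses 94 of 94 (binding).
From A_Bᵀ y = c: 6·y_varnish + 6·y_carpentry = 96; 1·y_varnish + 2·y_carpentry = 24.
→ y_varnish = 8 and y_carpentry = 8.
Shadow price of varnish = 8.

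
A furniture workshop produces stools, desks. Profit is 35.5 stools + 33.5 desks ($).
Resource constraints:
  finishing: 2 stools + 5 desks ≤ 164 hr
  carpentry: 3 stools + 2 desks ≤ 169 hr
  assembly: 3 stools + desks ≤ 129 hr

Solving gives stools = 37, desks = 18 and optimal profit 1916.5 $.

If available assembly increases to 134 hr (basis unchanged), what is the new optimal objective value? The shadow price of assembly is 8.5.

1959

Δb = 5, so new z* = 1916.5 + (8.5)·(5) = 1916.5 + 42.5 = 1959.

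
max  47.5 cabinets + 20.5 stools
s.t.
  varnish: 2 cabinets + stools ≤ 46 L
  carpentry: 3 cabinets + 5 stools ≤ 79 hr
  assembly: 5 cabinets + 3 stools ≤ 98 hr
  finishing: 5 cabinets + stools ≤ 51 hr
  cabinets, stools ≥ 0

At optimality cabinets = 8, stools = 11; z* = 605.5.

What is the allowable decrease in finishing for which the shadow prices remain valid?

35.2

Binding constraints: carpentry, finishing. The basis is B = [[3,5],[5,1]] with det -22.
Per unit decrease in finishing, x* moves by d = (-0.2273, 0.1364).
The basis stays optimal until cabinets reaches 0; allowable decrease = 35.2 hr.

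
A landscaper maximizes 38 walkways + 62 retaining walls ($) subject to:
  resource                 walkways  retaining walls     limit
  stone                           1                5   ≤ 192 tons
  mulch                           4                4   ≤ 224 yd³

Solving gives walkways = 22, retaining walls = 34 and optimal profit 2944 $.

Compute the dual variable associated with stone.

Both stone and mulch are binding at x*.
From A_Bᵀ y = c: 1·y_stone + 4·y_mulch = 38; 5·y_stone + 4·y_mulch = 62.
→ y_stone = 6 and y_mulch = 8.
Shadow price of stone = 6.

6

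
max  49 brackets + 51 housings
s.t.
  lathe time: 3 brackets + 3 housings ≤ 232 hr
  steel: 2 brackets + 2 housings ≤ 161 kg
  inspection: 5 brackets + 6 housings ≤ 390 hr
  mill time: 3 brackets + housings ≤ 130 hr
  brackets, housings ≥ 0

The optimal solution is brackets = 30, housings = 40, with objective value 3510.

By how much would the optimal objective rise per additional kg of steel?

0

Check each constraint at x*: lathe time 210/232 (slack 22); steel 140/161 (slack 21); inspection 390/390 (tight); mill time 130/130 (tight).
By complementary slackness, y = 0 for the non-binding constraints.
Dual feasibility on the basic columns requires 5·y_inspection + 3·y_mill time = 49, 6·y_inspection + 1·y_mill time = 51.
Solving: y_inspection = 8, y_mill time = 3.
Shadow price of steel = 0.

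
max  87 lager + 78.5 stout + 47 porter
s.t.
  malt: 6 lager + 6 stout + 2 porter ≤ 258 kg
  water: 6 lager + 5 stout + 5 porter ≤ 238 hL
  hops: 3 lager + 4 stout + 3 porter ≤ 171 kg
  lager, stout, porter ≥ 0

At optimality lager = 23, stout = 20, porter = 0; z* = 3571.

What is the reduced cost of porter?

At the optimum: malt uses 258 of 258 (binding); water uses 238 of 238 (binding); hops uses 149 of 171 (slack = 22).
By complementary slackness, y = 0 for the non-binding constraint.
The binding rows give the dual system: 6·y_malt + 6·y_water = 87 and 6·y_malt + 5·y_water = 78.5.
→ y_malt = 6 and y_water = 8.5.
Reduced cost of porter: c₃ − yᵀa₃ = 47 − (6·2 + 8.5·5) = 47 − 54.5 = -7.5.

-7.5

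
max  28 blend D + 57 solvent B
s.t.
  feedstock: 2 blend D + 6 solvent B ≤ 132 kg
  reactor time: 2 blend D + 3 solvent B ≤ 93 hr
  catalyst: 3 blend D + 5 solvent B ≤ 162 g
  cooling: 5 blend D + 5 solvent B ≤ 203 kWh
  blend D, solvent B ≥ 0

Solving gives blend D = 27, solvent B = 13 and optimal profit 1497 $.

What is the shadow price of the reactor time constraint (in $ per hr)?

At the optimum: feedstock uses 132 of 132 (binding); reactor time uses 93 of 93 (binding); catalyst uses 146 of 162 (slack = 16); cooling uses 200 of 203 (slack = 3).
Slack constraints have shadow price 0 (complementary slackness).
From A_Bᵀ y = c: 2·y_feedstock + 2·y_reactor time = 28; 6·y_feedstock + 3·y_reactor time = 57.
Solving: y_feedstock = 5, y_reactor time = 9.
Shadow price of reactor time = 9.

9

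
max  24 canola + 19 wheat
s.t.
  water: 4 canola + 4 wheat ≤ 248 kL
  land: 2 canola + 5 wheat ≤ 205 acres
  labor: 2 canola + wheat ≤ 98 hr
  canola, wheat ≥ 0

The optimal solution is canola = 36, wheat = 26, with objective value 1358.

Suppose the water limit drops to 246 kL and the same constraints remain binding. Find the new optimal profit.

At the optimum: water uses 248 of 248 (binding); land uses 202 of 205 (slack = 3); labor uses 98 of 98 (binding).
By complementary slackness, y = 0 for the non-binding constraint.
From A_Bᵀ y = c: 4·y_water + 2·y_labor = 24; 4·y_water + 1·y_labor = 19.
Solving: y_water = 3.5, y_labor = 5.
Δz = y_water·Δb = 3.5 × (-2) = -7, so new z* = 1358 − 7 = 1351.

1351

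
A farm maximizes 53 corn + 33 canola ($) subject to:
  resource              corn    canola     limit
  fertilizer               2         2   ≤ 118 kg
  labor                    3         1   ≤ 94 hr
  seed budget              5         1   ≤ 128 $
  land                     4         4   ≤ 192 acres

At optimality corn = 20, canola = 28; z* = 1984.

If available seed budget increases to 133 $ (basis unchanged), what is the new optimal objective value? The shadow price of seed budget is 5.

Δb = 5, so new z* = 1984 + (5)·(5) = 1984 + 25 = 2009.

2009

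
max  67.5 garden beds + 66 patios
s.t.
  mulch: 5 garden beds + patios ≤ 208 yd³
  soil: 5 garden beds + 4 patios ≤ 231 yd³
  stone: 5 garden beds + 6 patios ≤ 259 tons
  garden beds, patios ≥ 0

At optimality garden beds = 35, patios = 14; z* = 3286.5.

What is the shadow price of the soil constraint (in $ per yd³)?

Binding: soil and stone. Non-binding: mulch (19 unused).
Since mulch is not tight, its dual is 0.
From A_Bᵀ y = c: 5·y_soil + 5·y_stone = 67.5; 4·y_soil + 6·y_stone = 66.
Solving: y_soil = 7.5, y_stone = 6.
Shadow price of soil = 7.5.

7.5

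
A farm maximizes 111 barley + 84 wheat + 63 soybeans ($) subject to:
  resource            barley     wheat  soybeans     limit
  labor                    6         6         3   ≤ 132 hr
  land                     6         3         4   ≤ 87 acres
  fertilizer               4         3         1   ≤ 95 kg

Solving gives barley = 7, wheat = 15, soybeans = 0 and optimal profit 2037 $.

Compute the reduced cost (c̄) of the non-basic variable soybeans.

-1.5

Binding: labor and land. Non-binding: fertilizer (22 unused).
By complementary slackness, y = 0 for the non-binding constraint.
From A_Bᵀ y = c: 6·y_labor + 6·y_land = 111; 6·y_labor + 3·y_land = 84.
→ y_labor = 9.5 and y_land = 9.
Reduced cost of soybeans: c₃ − yᵀa₃ = 63 − (9.5·3 + 9·4) = 63 − 64.5 = -1.5.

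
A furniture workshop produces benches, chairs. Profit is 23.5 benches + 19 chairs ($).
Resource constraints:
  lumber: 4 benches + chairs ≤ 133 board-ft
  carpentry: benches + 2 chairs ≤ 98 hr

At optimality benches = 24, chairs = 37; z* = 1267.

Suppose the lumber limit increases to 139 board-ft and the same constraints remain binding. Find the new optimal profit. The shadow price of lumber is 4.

1291

Δb = 6, so new z* = 1267 + (4)·(6) = 1267 + 24 = 1291.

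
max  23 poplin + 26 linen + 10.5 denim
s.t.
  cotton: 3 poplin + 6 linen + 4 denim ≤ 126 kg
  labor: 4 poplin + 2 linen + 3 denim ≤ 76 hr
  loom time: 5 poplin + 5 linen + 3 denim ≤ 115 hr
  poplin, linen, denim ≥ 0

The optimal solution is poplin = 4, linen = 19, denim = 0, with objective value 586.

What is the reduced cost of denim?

-5.5

Check each constraint at x*: cotton 126/126 (tight); labor 54/76 (slack 22); loom time 115/115 (tight).
Slack constraints have shadow price 0 (complementary slackness).
Dual feasibility on the basic columns requires 3·y_cotton + 5·y_loom time = 23, 6·y_cotton + 5·y_loom time = 26.
→ y_cotton = 1 and y_loom time = 4.
Reduced cost of denim: c₃ − yᵀa₃ = 10.5 − (1·4 + 4·3) = 10.5 − 16 = -5.5.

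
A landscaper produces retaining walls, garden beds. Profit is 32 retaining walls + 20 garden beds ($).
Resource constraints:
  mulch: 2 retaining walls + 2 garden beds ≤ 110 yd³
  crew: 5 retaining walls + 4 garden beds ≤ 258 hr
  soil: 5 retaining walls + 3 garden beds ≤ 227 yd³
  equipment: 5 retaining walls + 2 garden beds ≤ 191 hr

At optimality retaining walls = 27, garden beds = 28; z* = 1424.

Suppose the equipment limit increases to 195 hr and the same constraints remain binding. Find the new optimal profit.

1440

At the optimum: mulch uses 110 of 110 (binding); crew uses 247 of 258 (slack = 11); soil uses 219 of 227 (slack = 8); equipment uses 191 of 191 (binding).
Since crew, soil are not tight, their duals are 0.
From A_Bᵀ y = c: 2·y_mulch + 5·y_equipment = 32; 2·y_mulch + 2·y_equipment = 20.
Solving: y_mulch = 6, y_equipment = 4.
Δz = y_equipment·Δb = 4 × (4) = 16, so new z* = 1424 + 16 = 1440.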